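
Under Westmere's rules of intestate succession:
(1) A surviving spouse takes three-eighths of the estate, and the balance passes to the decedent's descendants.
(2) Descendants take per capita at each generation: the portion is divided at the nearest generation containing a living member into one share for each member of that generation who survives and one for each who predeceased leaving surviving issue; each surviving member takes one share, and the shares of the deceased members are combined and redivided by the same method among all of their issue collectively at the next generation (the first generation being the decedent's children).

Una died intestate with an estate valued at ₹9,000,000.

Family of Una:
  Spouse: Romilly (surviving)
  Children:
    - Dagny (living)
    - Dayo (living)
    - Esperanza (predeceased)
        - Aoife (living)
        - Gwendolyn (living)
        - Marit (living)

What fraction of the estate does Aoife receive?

Aoife receives 5/72 of the estate.

Romilly takes three-eighths of ₹9,000,000 = ₹3,375,000. The remaining ₹5,625,000 passes to the descendants.
The descendants' portion (₹5,625,000) is divided at the children's generation into 3 shares of ₹1,875,000. Dagny and Dayo each take ₹1,875,000. The remaining share for the deceased Esperanza (₹1,875,000) is carried to the next generation.
That pool (₹1,875,000) is divided at the grandchildren's generation equally among Aoife, Gwendolyn, and Marit: ₹625,000 each.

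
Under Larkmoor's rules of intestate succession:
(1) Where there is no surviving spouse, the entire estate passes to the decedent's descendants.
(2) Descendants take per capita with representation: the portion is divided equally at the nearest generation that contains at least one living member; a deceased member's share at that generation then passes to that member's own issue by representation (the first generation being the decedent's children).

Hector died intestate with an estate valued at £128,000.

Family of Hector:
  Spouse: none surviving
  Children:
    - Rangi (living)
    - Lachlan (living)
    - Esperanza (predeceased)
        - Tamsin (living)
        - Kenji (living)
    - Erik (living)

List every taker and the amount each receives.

The entire £128,000 passes to the descendants.
That amount (£128,000) is divided into 4 shares of £32,000: Rangi, Lachlan, and Erik each take £32,000; Esperanza's £32,000 share passes to Esperanza's issue.
Esperanza's share (£32,000) is divided into 2 shares of £16,000: Tamsin and Kenji each take £16,000.

Rangi: £32,000; Lachlan: £32,000; Tamsin: £16,000; Kenji: £16,000; Erik: £32,000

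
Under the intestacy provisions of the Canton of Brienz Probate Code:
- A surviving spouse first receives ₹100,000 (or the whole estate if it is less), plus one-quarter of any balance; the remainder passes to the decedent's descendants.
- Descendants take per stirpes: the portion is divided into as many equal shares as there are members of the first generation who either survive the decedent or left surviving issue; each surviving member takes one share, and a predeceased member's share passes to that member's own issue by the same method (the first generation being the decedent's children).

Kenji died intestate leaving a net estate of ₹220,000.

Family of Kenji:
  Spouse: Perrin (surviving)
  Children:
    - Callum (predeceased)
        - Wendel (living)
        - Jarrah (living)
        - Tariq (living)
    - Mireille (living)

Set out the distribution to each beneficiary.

Perrin: ₹130,000; Wendel: ₹15,000; Jarrah: ₹15,000; Tariq: ₹15,000; Mireille: ₹45,000

Perrin first takes ₹100,000, leaving a balance of ₹120,000. Perrin then takes one-quarter of the balance (₹30,000), for a total of ₹130,000. The remaining ₹90,000 passes to the descendants.
The descendants' portion (₹90,000) is divided into 2 shares of ₹45,000: Mireille takes ₹45,000; Callum's ₹45,000 share passes to Callum's issue.
Callum's share (₹45,000) is divided into 3 shares of ₹15,000: Wendel, Jarrah, and Tariq each take ₹15,000.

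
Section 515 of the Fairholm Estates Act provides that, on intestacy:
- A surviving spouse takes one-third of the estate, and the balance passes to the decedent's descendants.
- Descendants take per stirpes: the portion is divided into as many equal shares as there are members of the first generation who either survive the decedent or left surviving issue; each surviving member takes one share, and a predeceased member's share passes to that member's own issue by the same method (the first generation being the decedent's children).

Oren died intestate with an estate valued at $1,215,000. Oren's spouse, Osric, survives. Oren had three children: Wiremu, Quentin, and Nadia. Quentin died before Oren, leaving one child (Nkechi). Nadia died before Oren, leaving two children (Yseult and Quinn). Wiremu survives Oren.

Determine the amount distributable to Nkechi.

Osric takes one-third of $1,215,000 = $405,000. The remaining $810,000 passes to the descendants.
The descendants' portion ($810,000) is divided into 3 shares of $270,000: Wiremu takes $270,000; Quentin's $270,000 share passes to Quentin's issue; Nadia's $270,000 share passes to Nadia's issue.
Quentin's share ($270,000) passes entirely to Nkechi.
Nadia's share ($270,000) is divided into 2 shares of $135,000: Yseult and Quinn each take $135,000.

Nkechi receives $270,000.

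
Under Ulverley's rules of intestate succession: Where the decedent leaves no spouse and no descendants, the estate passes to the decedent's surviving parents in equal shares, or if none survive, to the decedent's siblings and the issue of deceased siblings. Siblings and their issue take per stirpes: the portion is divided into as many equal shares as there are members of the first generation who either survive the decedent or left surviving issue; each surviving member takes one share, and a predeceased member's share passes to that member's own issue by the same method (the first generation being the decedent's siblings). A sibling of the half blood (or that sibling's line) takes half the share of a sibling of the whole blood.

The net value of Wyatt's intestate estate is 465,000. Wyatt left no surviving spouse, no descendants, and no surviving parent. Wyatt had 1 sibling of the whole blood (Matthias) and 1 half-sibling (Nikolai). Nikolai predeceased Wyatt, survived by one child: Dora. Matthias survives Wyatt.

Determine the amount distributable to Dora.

The entire 465,000 passes to the siblings and their issue.
Counting each half-blood sibling's line as half a unit, there are 3/2 units in 465,000, so one unit is 310,000. Whole-blood lines (Matthias) take 310,000 each; half-blood lines (Nikolai) take 155,000 each.
Nikolai's share (155,000) passes entirely to Dora.

Dora receives 155,000.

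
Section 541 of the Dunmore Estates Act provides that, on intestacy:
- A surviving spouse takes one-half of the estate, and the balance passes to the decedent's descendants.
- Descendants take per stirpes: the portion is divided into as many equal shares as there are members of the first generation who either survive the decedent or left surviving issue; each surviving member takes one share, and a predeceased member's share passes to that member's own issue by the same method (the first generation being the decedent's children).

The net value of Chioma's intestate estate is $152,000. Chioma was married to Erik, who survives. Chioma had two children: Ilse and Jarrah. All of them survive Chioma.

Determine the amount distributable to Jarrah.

Jarrah receives $38,000.

Erik takes one-half of $152,000 = $76,000. The remaining $76,000 passes to the descendants.
The descendants' portion ($76,000) is divided into 2 shares of $38,000: Ilse and Jarrah each take $38,000.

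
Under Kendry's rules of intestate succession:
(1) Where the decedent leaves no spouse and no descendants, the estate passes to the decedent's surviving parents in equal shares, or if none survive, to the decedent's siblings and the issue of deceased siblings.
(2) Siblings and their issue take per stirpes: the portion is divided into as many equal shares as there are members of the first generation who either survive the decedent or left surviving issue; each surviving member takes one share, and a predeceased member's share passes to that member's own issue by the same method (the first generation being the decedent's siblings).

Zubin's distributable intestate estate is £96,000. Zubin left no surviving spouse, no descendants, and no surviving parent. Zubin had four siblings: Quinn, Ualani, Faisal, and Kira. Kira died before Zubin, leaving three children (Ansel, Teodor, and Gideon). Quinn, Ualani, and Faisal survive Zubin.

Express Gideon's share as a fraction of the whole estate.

Gideon receives 1/12 of the estate.

The entire £96,000 passes to the siblings and their issue.
That amount (£96,000) is divided into 4 shares of £24,000: Quinn, Ualani, and Faisal each take £24,000; Kira's £24,000 share passes to Kira's issue.
Kira's share (£24,000) is divided into 3 shares of £8,000: Ansel, Teodor, and Gideon each take £8,000.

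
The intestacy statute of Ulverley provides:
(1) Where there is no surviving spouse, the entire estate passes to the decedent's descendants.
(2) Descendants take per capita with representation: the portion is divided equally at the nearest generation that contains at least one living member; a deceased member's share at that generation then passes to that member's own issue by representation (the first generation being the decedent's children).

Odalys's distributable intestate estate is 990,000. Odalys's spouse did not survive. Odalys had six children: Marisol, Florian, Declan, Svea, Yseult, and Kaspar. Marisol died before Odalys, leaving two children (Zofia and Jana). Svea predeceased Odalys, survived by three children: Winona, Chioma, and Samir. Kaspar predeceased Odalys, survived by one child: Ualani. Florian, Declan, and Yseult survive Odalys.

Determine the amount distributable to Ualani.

The entire 990,000 passes to the descendants.
That amount (990,000) is divided into 6 shares of 165,000: Florian, Declan, and Yseult each take 165,000; Marisol's 165,000 share passes to Marisol's issue; Svea's 165,000 share passes to Svea's issue; Kaspar's 165,000 share passes to Kaspar's issue.
Marisol's share (165,000) is divided into 2 shares of 82,500: Zofia and Jana each take 82,500.
Svea's share (165,000) is divided into 3 shares of 55,000: Winona, Chioma, and Samir each take 55,000.
Kaspar's share (165,000) passes entirely to Ualani.

Ualani receives 165,000.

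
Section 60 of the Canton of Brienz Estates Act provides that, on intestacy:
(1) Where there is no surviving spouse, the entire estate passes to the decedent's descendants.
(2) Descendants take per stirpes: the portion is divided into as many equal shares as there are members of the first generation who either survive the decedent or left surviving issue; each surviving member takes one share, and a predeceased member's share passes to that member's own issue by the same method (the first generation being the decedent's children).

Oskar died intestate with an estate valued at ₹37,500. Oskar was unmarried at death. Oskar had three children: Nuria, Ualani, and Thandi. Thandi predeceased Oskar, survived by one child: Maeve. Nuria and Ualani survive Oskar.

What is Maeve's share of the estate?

The entire ₹37,500 passes to the descendants.
That amount (₹37,500) is divided into 3 shares of ₹12,500: Nuria and Ualani each take ₹12,500; Thandi's ₹12,500 share passes to Thandi's issue.
Thandi's share (₹12,500) passes entirely to Maeve.

Maeve receives ₹12,500.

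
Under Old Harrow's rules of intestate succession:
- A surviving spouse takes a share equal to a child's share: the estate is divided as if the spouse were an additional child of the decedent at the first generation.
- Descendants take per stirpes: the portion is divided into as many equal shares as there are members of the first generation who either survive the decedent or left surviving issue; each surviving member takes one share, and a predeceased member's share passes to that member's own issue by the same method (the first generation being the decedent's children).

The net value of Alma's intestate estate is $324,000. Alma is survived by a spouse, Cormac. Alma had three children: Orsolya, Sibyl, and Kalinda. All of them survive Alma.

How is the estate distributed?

The spouse counts as an additional share at the children's level, so there are 4 primary shares of $81,000. Cormac takes one such share ($81,000).
The children's combined portion ($243,000) is divided into 3 shares of $81,000: Orsolya, Sibyl, and Kalinda each take $81,000.

Cormac: $81,000; Orsolya: $81,000; Sibyl: $81,000; Kalinda: $81,000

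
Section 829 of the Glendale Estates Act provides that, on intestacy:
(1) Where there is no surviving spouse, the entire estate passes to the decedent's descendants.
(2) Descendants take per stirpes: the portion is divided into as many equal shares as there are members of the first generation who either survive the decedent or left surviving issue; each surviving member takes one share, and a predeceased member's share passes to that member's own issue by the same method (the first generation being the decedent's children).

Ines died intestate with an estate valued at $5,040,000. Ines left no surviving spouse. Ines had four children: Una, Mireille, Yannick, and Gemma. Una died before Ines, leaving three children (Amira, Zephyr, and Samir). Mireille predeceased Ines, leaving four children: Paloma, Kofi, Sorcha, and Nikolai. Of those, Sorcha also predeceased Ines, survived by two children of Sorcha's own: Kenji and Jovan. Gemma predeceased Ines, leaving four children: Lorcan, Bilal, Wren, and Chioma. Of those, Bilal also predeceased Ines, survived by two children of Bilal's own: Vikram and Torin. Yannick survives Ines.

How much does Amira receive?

The entire $5,040,000 passes to the descendants.
That amount ($5,040,000) is divided into 4 shares of $1,260,000: Yannick takes $1,260,000; Una's $1,260,000 share passes to Una's issue; Mireille's $1,260,000 share passes to Mireille's issue; Gemma's $1,260,000 share passes to Gemma's issue.
Una's share ($1,260,000) is divided into 3 shares of $420,000: Amira, Zephyr, and Samir each take $420,000.
Mireille's share ($1,260,000) is divided into 4 shares of $315,000: Paloma, Kofi, and Nikolai each take $315,000; Sorcha's $315,000 share passes to Sorcha's issue.
Sorcha's share ($315,000) is divided into 2 shares of $157,500: Kenji and Jovan each take $157,500.
Gemma's share ($1,260,000) is divided into 4 shares of $315,000: Lorcan, Wren, and Chioma each take $315,000; Bilal's $315,000 share passes to Bilal's issue.
Bilal's share ($315,000) is divided into 2 shares of $157,500: Vikram and Torin each take $157,500.

Amira receives $420,000.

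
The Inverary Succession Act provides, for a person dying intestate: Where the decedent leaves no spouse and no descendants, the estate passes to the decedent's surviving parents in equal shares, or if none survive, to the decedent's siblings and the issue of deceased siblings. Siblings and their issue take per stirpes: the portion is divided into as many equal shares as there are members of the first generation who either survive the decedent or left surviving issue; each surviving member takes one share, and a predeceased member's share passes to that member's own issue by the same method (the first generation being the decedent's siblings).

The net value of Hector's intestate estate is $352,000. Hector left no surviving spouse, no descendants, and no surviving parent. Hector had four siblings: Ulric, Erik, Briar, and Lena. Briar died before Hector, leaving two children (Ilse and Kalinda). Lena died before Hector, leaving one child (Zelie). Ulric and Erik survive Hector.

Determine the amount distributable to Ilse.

The entire $352,000 passes to the siblings and their issue.
That amount ($352,000) is divided into 4 shares of $88,000: Ulric and Erik each take $88,000; Briar's $88,000 share passes to Briar's issue; Lena's $88,000 share passes to Lena's issue.
Briar's share ($88,000) is divided into 2 shares of $44,000: Ilse and Kalinda each take $44,000.
Lena's share ($88,000) passes entirely to Zelie.

Ilse receives $44,000.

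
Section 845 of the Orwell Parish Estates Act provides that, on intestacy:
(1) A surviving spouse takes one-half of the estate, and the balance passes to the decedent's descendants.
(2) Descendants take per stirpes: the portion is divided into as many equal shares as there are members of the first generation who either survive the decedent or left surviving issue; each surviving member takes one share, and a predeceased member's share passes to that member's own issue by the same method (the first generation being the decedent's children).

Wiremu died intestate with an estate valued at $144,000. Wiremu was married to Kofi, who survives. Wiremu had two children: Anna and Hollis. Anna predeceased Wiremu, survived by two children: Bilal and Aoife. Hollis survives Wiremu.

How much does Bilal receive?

Kofi takes one-half of $144,000 = $72,000. The remaining $72,000 passes to the descendants.
The descendants' portion ($72,000) is divided into 2 shares of $36,000: Hollis takes $36,000; Anna's $36,000 share passes to Anna's issue.
Anna's share ($36,000) is divided into 2 shares of $18,000: Bilal and Aoife each take $18,000.

Bilal receives $18,000.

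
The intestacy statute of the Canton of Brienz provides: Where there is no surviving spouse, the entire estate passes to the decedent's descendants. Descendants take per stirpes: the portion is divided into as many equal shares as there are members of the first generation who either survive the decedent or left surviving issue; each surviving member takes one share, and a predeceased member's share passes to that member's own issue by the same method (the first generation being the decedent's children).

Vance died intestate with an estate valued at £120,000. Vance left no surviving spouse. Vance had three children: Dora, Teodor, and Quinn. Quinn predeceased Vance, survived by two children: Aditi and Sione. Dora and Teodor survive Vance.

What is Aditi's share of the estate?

The entire £120,000 passes to the descendants.
That amount (£120,000) is divided into 3 shares of £40,000: Dora and Teodor each take £40,000; Quinn's £40,000 share passes to Quinn's issue.
Quinn's share (£40,000) is divided into 2 shares of £20,000: Aditi and Sione each take £20,000.

Aditi receives £20,000.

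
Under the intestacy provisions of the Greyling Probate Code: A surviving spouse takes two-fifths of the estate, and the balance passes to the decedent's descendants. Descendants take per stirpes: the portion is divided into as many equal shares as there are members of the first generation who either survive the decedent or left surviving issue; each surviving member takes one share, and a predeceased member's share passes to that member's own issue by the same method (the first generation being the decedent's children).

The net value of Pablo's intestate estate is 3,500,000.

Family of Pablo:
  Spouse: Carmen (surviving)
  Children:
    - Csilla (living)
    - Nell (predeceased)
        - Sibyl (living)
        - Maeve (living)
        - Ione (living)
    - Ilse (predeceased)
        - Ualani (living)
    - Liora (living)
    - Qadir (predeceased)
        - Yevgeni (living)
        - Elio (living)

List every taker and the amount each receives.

Carmen: 1,400,000; Csilla: 420,000; Sibyl: 140,000; Maeve: 140,000; Ione: 140,000; Ualani: 420,000; Liora: 420,000; Yevgeni: 210,000; Elio: 210,000

Carmen takes two-fifths of 3,500,000 = 1,400,000. The remaining 2,100,000 passes to the descendants.
The descendants' portion (2,100,000) is divided into 5 shares of 420,000: Csilla and Liora each take 420,000; Nell's 420,000 share passes to Nell's issue; Ilse's 420,000 share passes to Ilse's issue; Qadir's 420,000 share passes to Qadir's issue.
Nell's share (420,000) is divided into 3 shares of 140,000: Sibyl, Maeve, and Ione each take 140,000.
Ilse's share (420,000) passes entirely to Ualani.
Qadir's share (420,000) is divided into 2 shares of 210,000: Yevgeni and Elio each take 210,000.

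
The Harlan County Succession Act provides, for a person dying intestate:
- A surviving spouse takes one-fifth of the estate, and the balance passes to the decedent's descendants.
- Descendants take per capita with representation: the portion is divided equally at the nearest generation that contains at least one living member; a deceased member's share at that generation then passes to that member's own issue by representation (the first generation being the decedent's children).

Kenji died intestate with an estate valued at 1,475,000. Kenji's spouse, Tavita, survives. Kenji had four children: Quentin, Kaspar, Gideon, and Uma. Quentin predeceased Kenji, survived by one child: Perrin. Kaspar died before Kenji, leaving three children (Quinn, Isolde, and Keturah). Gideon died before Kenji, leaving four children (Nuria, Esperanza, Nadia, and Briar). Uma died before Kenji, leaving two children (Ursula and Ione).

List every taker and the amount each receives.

Tavita takes one-fifth of 1,475,000 = 295,000. The remaining 1,180,000 passes to the descendants.
No child survives, so the initial division is made at the grandchildren's generation.
The descendants' portion (1,180,000) is divided into 10 shares of 118,000: Perrin, Quinn, Isolde, Keturah, Nuria, Esperanza, Nadia, Briar, Ursula, and Ione each take 118,000.

Tavita: 295,000; Perrin: 118,000; Quinn: 118,000; Isolde: 118,000; Keturah: 118,000; Nuria: 118,000; Esperanza: 118,000; Nadia: 118,000; Briar: 118,000; Ursula: 118,000; Ione: 118,000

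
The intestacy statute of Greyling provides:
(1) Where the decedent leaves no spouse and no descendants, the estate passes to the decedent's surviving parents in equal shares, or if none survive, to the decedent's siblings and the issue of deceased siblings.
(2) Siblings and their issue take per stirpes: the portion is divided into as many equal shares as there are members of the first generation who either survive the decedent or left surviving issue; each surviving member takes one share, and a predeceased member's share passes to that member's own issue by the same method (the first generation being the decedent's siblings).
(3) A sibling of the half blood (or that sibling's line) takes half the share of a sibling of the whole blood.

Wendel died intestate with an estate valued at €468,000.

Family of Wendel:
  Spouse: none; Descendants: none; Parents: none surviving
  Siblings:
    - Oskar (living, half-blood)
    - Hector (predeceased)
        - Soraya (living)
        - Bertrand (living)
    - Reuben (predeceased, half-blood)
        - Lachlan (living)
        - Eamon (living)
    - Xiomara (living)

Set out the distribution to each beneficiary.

Oskar: €78,000; Soraya: €78,000; Bertrand: €78,000; Lachlan: €39,000; Eamon: €39,000; Xiomara: €156,000

The entire €468,000 passes to the siblings and their issue.
Counting each half-blood sibling's line as half a unit, there are 3 units in €468,000, so one unit is €156,000. Whole-blood lines (Hector and Xiomara) take €156,000 each; half-blood lines (Oskar and Reuben) take €78,000 each.
Hector's share (€156,000) is divided into 2 shares of €78,000: Soraya and Bertrand each take €78,000.
Reuben's share (€78,000) is divided into 2 shares of €39,000: Lachlan and Eamon each take €39,000.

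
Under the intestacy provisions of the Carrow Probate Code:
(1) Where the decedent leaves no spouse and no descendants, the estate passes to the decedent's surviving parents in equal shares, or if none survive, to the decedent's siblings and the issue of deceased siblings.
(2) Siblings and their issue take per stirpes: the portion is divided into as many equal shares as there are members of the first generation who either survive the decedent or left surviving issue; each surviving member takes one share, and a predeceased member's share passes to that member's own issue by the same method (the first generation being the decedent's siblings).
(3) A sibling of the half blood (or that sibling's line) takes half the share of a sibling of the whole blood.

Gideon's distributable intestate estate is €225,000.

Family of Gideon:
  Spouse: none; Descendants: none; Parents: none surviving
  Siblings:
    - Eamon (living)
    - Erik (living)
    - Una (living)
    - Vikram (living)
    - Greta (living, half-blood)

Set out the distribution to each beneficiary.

The entire €225,000 passes to the siblings and their issue.
Counting each half-blood sibling's line as half a unit, there are 9/2 units in €225,000, so one unit is €50,000. Whole-blood lines (Eamon, Erik, Una, and Vikram) take €50,000 each; half-blood lines (Greta) take €25,000 each.

Eamon: €50,000; Erik: €50,000; Una: €50,000; Vikram: €50,000; Greta: €25,000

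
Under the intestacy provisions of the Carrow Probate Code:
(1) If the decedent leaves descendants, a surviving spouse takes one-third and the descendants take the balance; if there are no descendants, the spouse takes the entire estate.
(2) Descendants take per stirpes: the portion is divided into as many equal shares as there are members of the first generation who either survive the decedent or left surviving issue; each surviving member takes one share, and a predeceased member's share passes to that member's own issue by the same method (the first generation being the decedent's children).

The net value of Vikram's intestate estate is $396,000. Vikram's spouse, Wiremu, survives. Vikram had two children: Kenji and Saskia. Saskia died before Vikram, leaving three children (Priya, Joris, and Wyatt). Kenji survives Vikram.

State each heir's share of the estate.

Wiremu: $132,000; Kenji: $132,000; Priya: $44,000; Joris: $44,000; Wyatt: $44,000

Wiremu takes one-third of $396,000 = $132,000. The remaining $264,000 passes to the descendants.
The descendants' portion ($264,000) is divided into 2 shares of $132,000: Kenji takes $132,000; Saskia's $132,000 share passes to Saskia's issue.
Saskia's share ($132,000) is divided into 3 shares of $44,000: Priya, Joris, and Wyatt each take $44,000.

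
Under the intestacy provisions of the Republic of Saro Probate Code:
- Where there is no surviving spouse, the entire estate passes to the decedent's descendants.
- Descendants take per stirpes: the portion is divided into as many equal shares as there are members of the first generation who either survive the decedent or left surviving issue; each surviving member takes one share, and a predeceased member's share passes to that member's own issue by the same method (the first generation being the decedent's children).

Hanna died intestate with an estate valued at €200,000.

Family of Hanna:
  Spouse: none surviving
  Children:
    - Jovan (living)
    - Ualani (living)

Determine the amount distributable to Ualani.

Ualani receives €100,000.

The entire €200,000 passes to the descendants.
That amount (€200,000) is divided into 2 shares of €100,000: Jovan and Ualani each take €100,000.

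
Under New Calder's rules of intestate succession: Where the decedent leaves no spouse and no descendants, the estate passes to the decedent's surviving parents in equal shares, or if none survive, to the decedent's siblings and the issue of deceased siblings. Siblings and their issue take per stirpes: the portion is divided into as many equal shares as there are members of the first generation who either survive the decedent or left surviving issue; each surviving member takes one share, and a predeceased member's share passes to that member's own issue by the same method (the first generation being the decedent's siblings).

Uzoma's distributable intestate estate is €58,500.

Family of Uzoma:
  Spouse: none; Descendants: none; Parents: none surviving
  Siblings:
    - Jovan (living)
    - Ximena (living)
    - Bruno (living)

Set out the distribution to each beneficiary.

Jovan: €19,500; Ximena: €19,500; Bruno: €19,500

The entire €58,500 passes to the siblings and their issue.
That amount (€58,500) is divided into 3 shares of €19,500: Jovan, Ximena, and Bruno each take €19,500.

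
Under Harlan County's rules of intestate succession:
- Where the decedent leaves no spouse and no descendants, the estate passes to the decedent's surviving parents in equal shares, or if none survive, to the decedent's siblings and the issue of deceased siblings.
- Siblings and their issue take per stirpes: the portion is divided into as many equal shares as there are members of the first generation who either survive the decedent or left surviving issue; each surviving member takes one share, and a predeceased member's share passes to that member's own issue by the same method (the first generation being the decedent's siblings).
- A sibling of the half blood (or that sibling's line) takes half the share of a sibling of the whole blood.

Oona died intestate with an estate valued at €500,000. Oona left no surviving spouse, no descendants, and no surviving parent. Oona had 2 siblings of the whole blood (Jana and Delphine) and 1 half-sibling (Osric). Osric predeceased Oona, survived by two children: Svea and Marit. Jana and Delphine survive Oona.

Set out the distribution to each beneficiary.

The entire €500,000 passes to the siblings and their issue.
Counting each half-blood sibling's line as half a unit, there are 5/2 units in €500,000, so one unit is €200,000. Whole-blood lines (Jana and Delphine) take €200,000 each; half-blood lines (Osric) take €100,000 each.
Osric's share (€100,000) is divided into 2 shares of €50,000: Svea and Marit each take €50,000.

Jana: €200,000; Svea: €50,000; Marit: €50,000; Delphine: €200,000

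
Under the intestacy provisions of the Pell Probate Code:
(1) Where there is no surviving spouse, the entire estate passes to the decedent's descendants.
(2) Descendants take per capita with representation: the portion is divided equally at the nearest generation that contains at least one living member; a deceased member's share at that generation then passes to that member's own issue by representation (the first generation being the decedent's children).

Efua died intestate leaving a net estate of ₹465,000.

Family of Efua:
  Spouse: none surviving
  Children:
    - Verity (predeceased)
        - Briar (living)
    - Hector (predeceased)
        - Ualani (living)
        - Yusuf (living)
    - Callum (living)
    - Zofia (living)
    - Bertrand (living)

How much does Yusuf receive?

The entire ₹465,000 passes to the descendants.
That amount (₹465,000) is divided into 5 shares of ₹93,000: Callum, Zofia, and Bertrand each take ₹93,000; Verity's ₹93,000 share passes to Verity's issue; Hector's ₹93,000 share passes to Hector's issue.
Verity's share (₹93,000) passes entirely to Briar.
Hector's share (₹93,000) is divided into 2 shares of ₹46,500: Ualani and Yusuf each take ₹46,500.

Yusuf receives ₹46,500.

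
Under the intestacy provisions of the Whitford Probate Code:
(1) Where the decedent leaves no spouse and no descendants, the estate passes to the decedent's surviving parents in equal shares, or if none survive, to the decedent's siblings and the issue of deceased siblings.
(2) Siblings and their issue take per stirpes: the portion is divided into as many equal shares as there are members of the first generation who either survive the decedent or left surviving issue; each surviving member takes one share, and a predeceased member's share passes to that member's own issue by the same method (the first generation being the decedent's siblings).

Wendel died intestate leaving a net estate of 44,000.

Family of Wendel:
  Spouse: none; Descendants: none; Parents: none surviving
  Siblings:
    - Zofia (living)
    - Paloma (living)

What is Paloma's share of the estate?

The entire 44,000 passes to the siblings and their issue.
That amount (44,000) is divided into 2 shares of 22,000: Zofia and Paloma each take 22,000.

Paloma receives 22,000.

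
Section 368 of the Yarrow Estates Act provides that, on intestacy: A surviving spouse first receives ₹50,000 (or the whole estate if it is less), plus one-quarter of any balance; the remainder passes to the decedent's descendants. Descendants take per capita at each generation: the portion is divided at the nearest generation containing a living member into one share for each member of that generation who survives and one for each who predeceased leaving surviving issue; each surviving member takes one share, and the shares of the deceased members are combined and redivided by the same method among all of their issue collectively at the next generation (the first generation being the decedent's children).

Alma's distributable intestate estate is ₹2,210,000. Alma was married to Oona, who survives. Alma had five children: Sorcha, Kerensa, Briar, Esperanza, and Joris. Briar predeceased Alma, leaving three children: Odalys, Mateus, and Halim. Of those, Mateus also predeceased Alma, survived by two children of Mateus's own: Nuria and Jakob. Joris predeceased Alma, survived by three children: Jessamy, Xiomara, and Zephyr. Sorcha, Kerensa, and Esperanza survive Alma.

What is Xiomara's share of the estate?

Oona first takes ₹50,000, leaving a balance of ₹2,160,000. Oona then takes one-quarter of the balance (₹540,000), for a total of ₹590,000. The remaining ₹1,620,000 passes to the descendants.
The descendants' portion (₹1,620,000) is divided at the children's generation into 5 shares of ₹324,000. Sorcha, Kerensa, and Esperanza each take ₹324,000. The 2 shares of the deceased (Briar and Joris) are combined into a pool of ₹648,000.
That pool (₹648,000) is divided at the grandchildren's generation into 6 shares of ₹108,000. Odalys, Halim, Jessamy, Xiomara, and Zephyr each take ₹108,000. The remaining share for the deceased Mateus (₹108,000) is carried to the next generation.
That pool (₹108,000) is divided at the great-grandchildren's generation equally among Nuria and Jakob: ₹54,000 each.

Xiomara receives ₹108,000.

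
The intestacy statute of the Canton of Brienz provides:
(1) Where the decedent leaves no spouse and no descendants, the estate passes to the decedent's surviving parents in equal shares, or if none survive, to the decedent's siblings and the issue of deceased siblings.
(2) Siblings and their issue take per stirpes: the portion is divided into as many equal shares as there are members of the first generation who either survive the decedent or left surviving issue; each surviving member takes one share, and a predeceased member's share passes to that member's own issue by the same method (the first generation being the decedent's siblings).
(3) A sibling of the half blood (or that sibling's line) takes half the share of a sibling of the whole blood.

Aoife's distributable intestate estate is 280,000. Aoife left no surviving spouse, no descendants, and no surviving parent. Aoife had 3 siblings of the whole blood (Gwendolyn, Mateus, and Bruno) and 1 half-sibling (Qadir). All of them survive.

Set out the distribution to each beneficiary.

Gwendolyn: 80,000; Qadir: 40,000; Mateus: 80,000; Bruno: 80,000

The entire 280,000 passes to the siblings and their issue.
Counting each half-blood sibling's line as half a unit, there are 7/2 units in 280,000, so one unit is 80,000. Whole-blood lines (Gwendolyn, Mateus, and Bruno) take 80,000 each; half-blood lines (Qadir) take 40,000 each.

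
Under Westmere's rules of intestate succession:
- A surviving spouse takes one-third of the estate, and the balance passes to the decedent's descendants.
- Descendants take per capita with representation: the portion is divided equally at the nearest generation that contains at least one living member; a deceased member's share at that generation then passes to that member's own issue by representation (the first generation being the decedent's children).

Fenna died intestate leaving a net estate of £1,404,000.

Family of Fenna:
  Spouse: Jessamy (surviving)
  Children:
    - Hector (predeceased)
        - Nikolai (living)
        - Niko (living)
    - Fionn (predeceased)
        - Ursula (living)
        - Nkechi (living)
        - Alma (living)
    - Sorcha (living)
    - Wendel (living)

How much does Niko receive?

Jessamy takes one-third of £1,404,000 = £468,000. The remaining £936,000 passes to the descendants.
The descendants' portion (£936,000) is divided into 4 shares of £234,000: Sorcha and Wendel each take £234,000; Hector's £234,000 share passes to Hector's issue; Fionn's £234,000 share passes to Fionn's issue.
Hector's share (£234,000) is divided into 2 shares of £117,000: Nikolai and Niko each take £117,000.
Fionn's share (£234,000) is divided into 3 shares of £78,000: Ursula, Nkechi, and Alma each take £78,000.

Niko receives £117,000.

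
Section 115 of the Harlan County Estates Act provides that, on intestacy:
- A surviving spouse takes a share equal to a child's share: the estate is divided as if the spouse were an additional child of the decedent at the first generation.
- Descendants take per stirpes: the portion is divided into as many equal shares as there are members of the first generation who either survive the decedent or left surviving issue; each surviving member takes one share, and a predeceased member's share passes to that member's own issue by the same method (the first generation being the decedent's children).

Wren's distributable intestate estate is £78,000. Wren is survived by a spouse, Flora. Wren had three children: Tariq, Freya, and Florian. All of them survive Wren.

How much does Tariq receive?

The spouse counts as an additional share at the children's level, so there are 4 primary shares of £19,500. Flora takes one such share (£19,500).
The children's combined portion (£58,500) is divided into 3 shares of £19,500: Tariq, Freya, and Florian each take £19,500.

Tariq receives £19,500.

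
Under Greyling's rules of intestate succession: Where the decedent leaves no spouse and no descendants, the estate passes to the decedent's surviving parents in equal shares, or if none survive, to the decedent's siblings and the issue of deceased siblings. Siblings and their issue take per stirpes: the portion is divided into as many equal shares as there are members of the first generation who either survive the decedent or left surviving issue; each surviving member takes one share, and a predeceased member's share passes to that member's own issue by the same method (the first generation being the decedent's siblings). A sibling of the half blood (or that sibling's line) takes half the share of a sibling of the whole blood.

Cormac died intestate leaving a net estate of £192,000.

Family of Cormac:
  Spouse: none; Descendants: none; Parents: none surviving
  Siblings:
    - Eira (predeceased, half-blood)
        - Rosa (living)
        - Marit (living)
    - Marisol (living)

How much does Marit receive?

Marit receives £32,000.

The entire £192,000 passes to the siblings and their issue.
Counting each half-blood sibling's line as half a unit, there are 3/2 units in £192,000, so one unit is £128,000. Whole-blood lines (Marisol) take £128,000 each; half-blood lines (Eira) take £64,000 each.
Eira's share (£64,000) is divided into 2 shares of £32,000: Rosa and Marit each take £32,000.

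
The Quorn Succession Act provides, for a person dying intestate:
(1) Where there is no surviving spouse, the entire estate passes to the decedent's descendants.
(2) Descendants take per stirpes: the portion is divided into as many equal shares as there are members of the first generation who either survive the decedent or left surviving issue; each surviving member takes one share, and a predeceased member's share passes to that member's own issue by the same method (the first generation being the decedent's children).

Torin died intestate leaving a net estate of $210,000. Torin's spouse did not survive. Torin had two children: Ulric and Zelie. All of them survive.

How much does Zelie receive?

Zelie receives $105,000.

The entire $210,000 passes to the descendants.
That amount ($210,000) is divided into 2 shares of $105,000: Ulric and Zelie each take $105,000.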